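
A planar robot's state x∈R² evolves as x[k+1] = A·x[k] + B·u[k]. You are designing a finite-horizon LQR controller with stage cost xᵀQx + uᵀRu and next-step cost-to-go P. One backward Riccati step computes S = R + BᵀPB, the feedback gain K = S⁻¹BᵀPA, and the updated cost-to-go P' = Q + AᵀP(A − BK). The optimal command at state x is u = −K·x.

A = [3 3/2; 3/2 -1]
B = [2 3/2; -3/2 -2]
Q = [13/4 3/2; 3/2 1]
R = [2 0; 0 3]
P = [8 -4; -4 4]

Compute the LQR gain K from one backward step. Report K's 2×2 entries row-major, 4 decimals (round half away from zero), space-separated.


1.0000 0.5000 -0.3607 0.2213

BᵀP = [22.0000 -14.0000; 20.0000 -14.0000]
S = R + BᵀPB = [2 0; 0 3] + [65.0000 61.0000; 61.0000 58.0000] = [67.0000 61.0000; 61.0000 61.0000]
BᵀPA = [45.0000 47.0000; 39.0000 44.0000]
K = S⁻¹·BᵀPA = [1.0000 0.5000; -0.3607 0.2213]
A−BK = [1.5410 0.1680; 2.2787 0.1926]
AᵀP(A−BK) = [14.0656 1.8689; 1.8689 0.7623]
P' = Q + AᵀP(A−BK) = [17.3156 3.3689; 3.3689 1.7623]
tr(P') = 19.0779


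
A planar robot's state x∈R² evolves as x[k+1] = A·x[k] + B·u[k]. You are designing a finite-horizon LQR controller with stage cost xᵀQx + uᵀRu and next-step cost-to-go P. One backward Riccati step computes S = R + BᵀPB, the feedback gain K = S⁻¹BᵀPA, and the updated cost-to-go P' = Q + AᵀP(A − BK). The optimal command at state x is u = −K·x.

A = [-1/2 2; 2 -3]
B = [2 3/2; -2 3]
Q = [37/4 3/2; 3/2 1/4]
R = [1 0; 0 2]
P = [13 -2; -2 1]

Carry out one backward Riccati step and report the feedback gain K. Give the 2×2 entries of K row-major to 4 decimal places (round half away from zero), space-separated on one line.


BᵀP = [30.0000 -6.0000; 13.5000 0.0000]
S = R + BᵀPB = [1 0; 0 2] + [72.0000 27.0000; 27.0000 20.2500] = [73.0000 27.0000; 27.0000 22.2500]
BᵀPA = [-27.0000 78.0000; -6.7500 27.0000]
K = S⁻¹·BᵀPA = [-0.4675 1.1243; 0.2639 -0.1508]
A−BK = [0.0391 -0.0223; 0.2734 -0.2991]
AᵀP(A−BK) = [0.4097 -0.6627; -0.6627 1.3787]
P' = Q + AᵀP(A−BK) = [9.6597 0.8373; 0.8373 1.6287]
tr(P') = 11.2883

-0.4675 1.1243 0.2639 -0.1508


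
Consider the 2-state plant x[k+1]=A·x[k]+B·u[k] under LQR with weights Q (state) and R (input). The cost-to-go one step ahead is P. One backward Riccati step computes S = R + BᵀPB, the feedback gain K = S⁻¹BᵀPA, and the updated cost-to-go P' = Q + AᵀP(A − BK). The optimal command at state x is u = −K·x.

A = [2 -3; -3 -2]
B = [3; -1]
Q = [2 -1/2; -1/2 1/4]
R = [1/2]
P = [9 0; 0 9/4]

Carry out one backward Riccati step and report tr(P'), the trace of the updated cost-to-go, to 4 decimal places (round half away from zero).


BᵀP = [27.0000 -2.2500]
S = R + BᵀPB = [1/2] + [83.2500] = [83.7500]
BᵀPA = [60.7500 -76.5000]
K = S⁻¹·BᵀPA = [0.7254 -0.9134]
A−BK = [-0.1761 -0.2597; -2.2746 -2.9134]
AᵀP(A−BK) = [12.1836 14.9910; 14.9910 20.1224]
P' = Q + AᵀP(A−BK) = [14.1836 14.4910; 14.4910 20.3724]
tr(P') = 34.5560

34.5560


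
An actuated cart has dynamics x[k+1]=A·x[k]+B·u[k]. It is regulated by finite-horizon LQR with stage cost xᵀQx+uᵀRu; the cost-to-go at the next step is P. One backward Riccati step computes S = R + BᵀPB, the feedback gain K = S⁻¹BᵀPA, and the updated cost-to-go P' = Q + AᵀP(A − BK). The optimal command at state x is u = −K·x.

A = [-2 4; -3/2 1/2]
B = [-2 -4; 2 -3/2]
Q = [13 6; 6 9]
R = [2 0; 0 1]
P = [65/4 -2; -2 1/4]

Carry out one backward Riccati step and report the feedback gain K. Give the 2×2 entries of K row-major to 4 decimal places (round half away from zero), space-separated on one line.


BᵀP = [-36.5000 4.5000; -62.0000 7.6250]
S = R + BᵀPB = [2 0; 0 1] + [82.0000 139.2500; 139.2500 236.5625] = [84.0000 139.2500; 139.2500 237.5625]
BᵀPA = [66.2500 -143.7500; 112.5625 -244.1875]
K = S⁻¹·BᵀPA = [0.1137 -0.2594; 0.4072 -0.8758]
A−BK = [-0.1439 -0.0221; -1.1165 -0.2949]
AᵀP(A−BK) = [0.1971 -0.4158; -0.4158 0.9053]
P' = Q + AᵀP(A−BK) = [13.1971 5.5842; 5.5842 9.9053]
tr(P') = 23.1024

0.1137 -0.2594 0.4072 -0.8758


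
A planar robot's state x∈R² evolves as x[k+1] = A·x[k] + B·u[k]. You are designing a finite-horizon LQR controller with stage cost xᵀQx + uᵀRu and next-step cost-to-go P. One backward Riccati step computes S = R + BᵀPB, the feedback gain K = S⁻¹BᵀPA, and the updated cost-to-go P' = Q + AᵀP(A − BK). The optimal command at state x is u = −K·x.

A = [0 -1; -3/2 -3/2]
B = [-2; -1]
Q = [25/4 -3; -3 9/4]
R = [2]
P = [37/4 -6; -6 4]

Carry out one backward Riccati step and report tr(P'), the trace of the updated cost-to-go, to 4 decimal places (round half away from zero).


10.1579

BᵀP = [-12.5000 8.0000]
S = R + BᵀPB = [2] + [17.0000] = [19.0000]
BᵀPA = [-12.0000 0.5000]
K = S⁻¹·BᵀPA = [-0.6316 0.0263]
A−BK = [-1.2632 -0.9474; -2.1316 -1.4737]
AᵀP(A−BK) = [1.4211 0.3158; 0.3158 0.2368]
P' = Q + AᵀP(A−BK) = [7.6711 -2.6842; -2.6842 2.4868]
tr(P') = 10.1579


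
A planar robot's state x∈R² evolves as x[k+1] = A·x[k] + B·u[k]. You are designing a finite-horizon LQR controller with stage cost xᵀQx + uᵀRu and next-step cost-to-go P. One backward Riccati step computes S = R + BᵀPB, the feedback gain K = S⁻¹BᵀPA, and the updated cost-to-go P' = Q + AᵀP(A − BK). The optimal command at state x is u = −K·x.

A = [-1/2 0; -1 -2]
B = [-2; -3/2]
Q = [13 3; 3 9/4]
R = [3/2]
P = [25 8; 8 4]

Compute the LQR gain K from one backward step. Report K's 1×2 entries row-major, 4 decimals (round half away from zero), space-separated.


BᵀP = [-62.0000 -22.0000]
S = R + BᵀPB = [3/2] + [157.0000] = [158.5000]
BᵀPA = [53.0000 44.0000]
K = S⁻¹·BᵀPA = [0.3344 0.2776]
A−BK = [0.1688 0.5552; -0.4984 -1.5836]
AᵀP(A−BK) = [0.5276 1.2871; 1.2871 3.7855]
P' = Q + AᵀP(A−BK) = [13.5276 4.2871; 4.2871 6.0355]
tr(P') = 19.5631

0.3344 0.2776


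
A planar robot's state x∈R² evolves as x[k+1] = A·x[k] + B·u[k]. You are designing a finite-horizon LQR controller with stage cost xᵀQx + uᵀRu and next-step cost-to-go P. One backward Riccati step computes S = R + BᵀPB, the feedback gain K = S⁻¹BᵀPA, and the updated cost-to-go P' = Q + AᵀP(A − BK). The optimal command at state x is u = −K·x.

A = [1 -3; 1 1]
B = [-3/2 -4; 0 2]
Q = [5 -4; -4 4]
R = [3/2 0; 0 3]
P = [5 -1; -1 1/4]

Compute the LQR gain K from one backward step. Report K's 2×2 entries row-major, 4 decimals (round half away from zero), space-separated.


BᵀP = [-7.5000 1.5000; -22.0000 4.5000]
S = R + BᵀPB = [3/2 0; 0 3] + [11.2500 33.0000; 33.0000 97.0000] = [12.7500 33.0000; 33.0000 100.0000]
BᵀPA = [-6.0000 24.0000; -17.5000 70.5000]
K = S⁻¹·BᵀPA = [-0.1210 0.3952; -0.1351 0.5746]
A−BK = [0.2782 -0.1089; 1.2702 -0.1492]
AᵀP(A−BK) = [0.1603 -0.3236; -0.3236 1.2571]
P' = Q + AᵀP(A−BK) = [5.1603 -4.3236; -4.3236 5.2571]
tr(P') = 10.4173

-0.1210 0.3952 -0.1351 0.5746


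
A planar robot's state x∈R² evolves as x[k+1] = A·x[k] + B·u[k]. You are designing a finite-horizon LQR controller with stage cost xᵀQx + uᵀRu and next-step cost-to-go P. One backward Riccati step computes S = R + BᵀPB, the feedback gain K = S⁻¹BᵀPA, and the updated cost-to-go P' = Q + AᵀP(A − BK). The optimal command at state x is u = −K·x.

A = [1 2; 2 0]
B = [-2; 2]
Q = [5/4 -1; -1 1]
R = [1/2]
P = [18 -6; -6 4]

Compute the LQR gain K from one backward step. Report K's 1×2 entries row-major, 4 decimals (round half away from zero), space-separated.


BᵀP = [-48.0000 20.0000]
S = R + BᵀPB = [1/2] + [136.0000] = [136.5000]
BᵀPA = [-8.0000 -96.0000]
K = S⁻¹·BᵀPA = [-0.0586 -0.7033]
A−BK = [0.8828 0.5934; 2.1172 1.4066]
AᵀP(A−BK) = [9.5311 6.3736; 6.3736 4.4835]
P' = Q + AᵀP(A−BK) = [10.7811 5.3736; 5.3736 5.4835]
tr(P') = 16.2647

-0.0586 -0.7033


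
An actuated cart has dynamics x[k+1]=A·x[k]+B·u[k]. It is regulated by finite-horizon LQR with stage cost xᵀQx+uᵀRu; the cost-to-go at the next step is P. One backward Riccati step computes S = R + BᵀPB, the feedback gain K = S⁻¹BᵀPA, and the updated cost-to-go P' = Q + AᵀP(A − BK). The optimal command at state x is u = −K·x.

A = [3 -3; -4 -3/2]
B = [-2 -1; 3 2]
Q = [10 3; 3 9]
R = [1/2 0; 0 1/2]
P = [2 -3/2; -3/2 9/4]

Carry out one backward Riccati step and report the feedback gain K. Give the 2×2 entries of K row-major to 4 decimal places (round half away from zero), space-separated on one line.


-1.0769 0.6538 -0.5055 -0.7033

BᵀP = [-8.5000 9.7500; -5.0000 6.0000]
S = R + BᵀPB = [1/2 0; 0 1/2] + [46.2500 28.0000; 28.0000 17.0000] = [46.7500 28.0000; 28.0000 17.5000]
BᵀPA = [-64.5000 10.8750; -39.0000 6.0000]
K = S⁻¹·BᵀPA = [-1.0769 0.6538; -0.5055 -0.7033]
A−BK = [0.3407 -2.3956; 0.2418 -2.0549]
AᵀP(A−BK) = [0.8242 -1.0055; -1.0055 6.6717]
P' = Q + AᵀP(A−BK) = [10.8242 1.9945; 1.9945 15.6717]
tr(P') = 26.4959


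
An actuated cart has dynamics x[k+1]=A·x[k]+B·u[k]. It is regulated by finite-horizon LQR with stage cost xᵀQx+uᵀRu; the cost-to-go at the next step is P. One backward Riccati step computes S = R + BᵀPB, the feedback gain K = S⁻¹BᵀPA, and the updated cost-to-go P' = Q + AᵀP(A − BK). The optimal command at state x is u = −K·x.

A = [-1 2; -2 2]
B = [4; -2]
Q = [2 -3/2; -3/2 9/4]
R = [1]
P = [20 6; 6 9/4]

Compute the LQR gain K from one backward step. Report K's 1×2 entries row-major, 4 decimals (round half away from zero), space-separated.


BᵀP = [68.0000 19.5000]
S = R + BᵀPB = [1] + [233.0000] = [234.0000]
BᵀPA = [-107.0000 175.0000]
K = S⁻¹·BᵀPA = [-0.4573 0.7479]
A−BK = [0.8291 -0.9915; -2.9145 3.4957]
AᵀP(A−BK) = [4.0726 -4.9786; -4.9786 6.1239]
P' = Q + AᵀP(A−BK) = [6.0726 -6.4786; -6.4786 8.3739]
tr(P') = 14.4466

-0.4573 0.7479


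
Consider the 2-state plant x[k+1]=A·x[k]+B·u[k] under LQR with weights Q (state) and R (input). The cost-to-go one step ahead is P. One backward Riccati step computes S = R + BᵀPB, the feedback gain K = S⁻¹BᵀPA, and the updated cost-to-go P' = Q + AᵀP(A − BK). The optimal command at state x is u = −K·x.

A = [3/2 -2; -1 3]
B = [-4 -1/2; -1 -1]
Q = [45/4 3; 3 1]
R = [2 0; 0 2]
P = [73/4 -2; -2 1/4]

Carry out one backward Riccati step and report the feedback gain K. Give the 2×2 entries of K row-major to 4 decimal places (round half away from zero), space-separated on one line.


-0.4085 0.5929 -0.0212 0.0096

BᵀP = [-71.0000 7.7500; -7.1250 0.7500]
S = R + BᵀPB = [2 0; 0 2] + [276.2500 27.7500; 27.7500 2.8125] = [278.2500 27.7500; 27.7500 4.8125]
BᵀPA = [-114.2500 165.2500; -11.4375 16.5000]
K = S⁻¹·BᵀPA = [-0.4085 0.5929; -0.0212 0.0096]
A−BK = [-0.1445 0.3765; -1.4297 3.6025]
AᵀP(A−BK) = [0.4003 -0.6476; -0.6476 1.1094]
P' = Q + AᵀP(A−BK) = [11.6503 2.3524; 2.3524 2.1094]
tr(P') = 13.7597


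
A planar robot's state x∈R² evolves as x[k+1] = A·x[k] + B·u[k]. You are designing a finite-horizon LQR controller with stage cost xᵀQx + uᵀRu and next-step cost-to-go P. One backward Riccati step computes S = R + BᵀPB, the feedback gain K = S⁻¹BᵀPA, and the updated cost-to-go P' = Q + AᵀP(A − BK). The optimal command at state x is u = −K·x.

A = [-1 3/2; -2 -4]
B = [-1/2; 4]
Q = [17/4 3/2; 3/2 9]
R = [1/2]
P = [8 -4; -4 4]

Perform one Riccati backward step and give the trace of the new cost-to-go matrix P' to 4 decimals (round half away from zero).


22.0379

BᵀP = [-20.0000 18.0000]
S = R + BᵀPB = [1/2] + [82.0000] = [82.5000]
BᵀPA = [-16.0000 -102.0000]
K = S⁻¹·BᵀPA = [-0.1939 -1.2364]
A−BK = [-1.0970 0.8818; -1.2242 0.9455]
AᵀP(A−BK) = [4.8970 -3.7818; -3.7818 3.8909]
P' = Q + AᵀP(A−BK) = [9.1470 -2.2818; -2.2818 12.8909]
tr(P') = 22.0379


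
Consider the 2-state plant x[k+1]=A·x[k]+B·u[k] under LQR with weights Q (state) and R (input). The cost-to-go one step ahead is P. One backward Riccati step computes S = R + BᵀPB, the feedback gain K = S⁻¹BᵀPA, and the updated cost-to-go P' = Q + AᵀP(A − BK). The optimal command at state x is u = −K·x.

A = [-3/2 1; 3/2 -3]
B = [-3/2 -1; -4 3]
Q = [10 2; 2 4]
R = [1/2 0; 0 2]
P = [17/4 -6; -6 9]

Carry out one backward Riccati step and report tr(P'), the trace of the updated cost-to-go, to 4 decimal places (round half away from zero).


16.1161

BᵀP = [17.6250 -27.0000; -22.2500 33.0000]
S = R + BᵀPB = [1/2 0; 0 2] + [81.5625 -98.6250; -98.6250 121.2500] = [82.0625 -98.6250; -98.6250 123.2500]
BᵀPA = [-66.9375 98.6250; 82.8750 -121.2500]
K = S⁻¹·BᵀPA = [-0.1975 0.5093; 0.5144 -0.5762]
A−BK = [-1.2819 1.1877; -0.8331 0.7659]
AᵀP(A−BK) = [0.9636 -1.0287; -1.0287 1.1525]
P' = Q + AᵀP(A−BK) = [10.9636 0.9713; 0.9713 5.1525]
tr(P') = 16.1161


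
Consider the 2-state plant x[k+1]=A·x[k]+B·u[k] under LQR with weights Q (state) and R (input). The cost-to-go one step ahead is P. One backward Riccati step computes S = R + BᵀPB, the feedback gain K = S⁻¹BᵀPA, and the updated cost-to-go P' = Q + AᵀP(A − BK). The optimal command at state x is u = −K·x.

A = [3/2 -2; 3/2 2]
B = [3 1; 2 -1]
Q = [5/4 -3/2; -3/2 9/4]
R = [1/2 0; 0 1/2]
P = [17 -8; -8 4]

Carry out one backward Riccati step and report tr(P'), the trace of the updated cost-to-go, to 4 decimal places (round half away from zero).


BᵀP = [35.0000 -16.0000; 25.0000 -12.0000]
S = R + BᵀPB = [1/2 0; 0 1/2] + [73.0000 51.0000; 51.0000 37.0000] = [73.5000 51.0000; 51.0000 37.5000]
BᵀPA = [28.5000 -102.0000; 19.5000 -74.0000]
K = S⁻¹·BᵀPA = [0.4783 -0.3285; -0.1304 -1.5266]
A−BK = [0.1957 0.5121; 0.4130 1.1304]
AᵀP(A−BK) = [0.1630 0.1304; 0.1304 1.5266]
P' = Q + AᵀP(A−BK) = [1.4130 -1.3696; -1.3696 3.7766]
tr(P') = 5.1896

5.1896


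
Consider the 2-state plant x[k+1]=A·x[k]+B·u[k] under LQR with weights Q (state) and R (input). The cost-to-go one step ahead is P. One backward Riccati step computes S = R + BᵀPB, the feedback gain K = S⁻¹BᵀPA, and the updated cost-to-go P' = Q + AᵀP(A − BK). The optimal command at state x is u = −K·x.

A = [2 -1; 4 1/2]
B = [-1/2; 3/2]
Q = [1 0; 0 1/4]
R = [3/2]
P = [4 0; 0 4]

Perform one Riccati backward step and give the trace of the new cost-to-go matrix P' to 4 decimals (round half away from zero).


49.2935

BᵀP = [-2.0000 6.0000]
S = R + BᵀPB = [3/2] + [10.0000] = [11.5000]
BᵀPA = [20.0000 5.0000]
K = S⁻¹·BᵀPA = [1.7391 0.4348]
A−BK = [2.8696 -0.7826; 1.3913 -0.1522]
AᵀP(A−BK) = [45.2174 -8.6957; -8.6957 2.8261]
P' = Q + AᵀP(A−BK) = [46.2174 -8.6957; -8.6957 3.0761]
tr(P') = 49.2935


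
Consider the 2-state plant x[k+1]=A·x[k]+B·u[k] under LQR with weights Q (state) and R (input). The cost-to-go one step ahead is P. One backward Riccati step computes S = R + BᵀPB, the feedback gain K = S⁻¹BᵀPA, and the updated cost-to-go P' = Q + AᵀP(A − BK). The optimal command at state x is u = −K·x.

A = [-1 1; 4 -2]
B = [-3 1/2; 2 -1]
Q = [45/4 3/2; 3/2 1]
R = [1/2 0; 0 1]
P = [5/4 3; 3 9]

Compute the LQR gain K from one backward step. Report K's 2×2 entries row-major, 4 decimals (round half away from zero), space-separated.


1.2235 -0.6588 -2.4601 1.0170

BᵀP = [2.2500 9.0000; -2.3750 -7.5000]
S = R + BᵀPB = [1/2 0; 0 1] + [11.2500 -7.8750; -7.8750 6.3125] = [11.7500 -7.8750; -7.8750 7.3125]
BᵀPA = [33.7500 -15.7500; -27.6250 12.6250]
K = S⁻¹·BᵀPA = [1.2235 -0.6588; -2.4601 1.0170]
A−BK = [3.9007 -1.4850; -0.9072 0.3346]
AᵀP(A−BK) = [11.9948 -4.9203; -4.9203 2.0340]
P' = Q + AᵀP(A−BK) = [23.2448 -3.4203; -3.4203 3.0340]
tr(P') = 26.2788


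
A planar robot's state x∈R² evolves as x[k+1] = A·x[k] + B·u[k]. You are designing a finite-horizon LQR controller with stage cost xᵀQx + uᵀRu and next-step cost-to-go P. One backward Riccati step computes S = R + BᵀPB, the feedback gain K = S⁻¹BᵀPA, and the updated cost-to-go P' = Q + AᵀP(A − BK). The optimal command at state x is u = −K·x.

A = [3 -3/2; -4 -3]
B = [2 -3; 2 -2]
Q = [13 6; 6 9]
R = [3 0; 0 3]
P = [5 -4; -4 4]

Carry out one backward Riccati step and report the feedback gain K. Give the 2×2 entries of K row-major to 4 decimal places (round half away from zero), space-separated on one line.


-1.6579 -0.7500 -2.9342 -0.3750

BᵀP = [2.0000 0.0000; -7.0000 4.0000]
S = R + BᵀPB = [3 0; 0 3] + [4.0000 -6.0000; -6.0000 13.0000] = [7.0000 -6.0000; -6.0000 16.0000]
BᵀPA = [6.0000 -3.0000; -37.0000 -1.5000]
K = S⁻¹·BᵀPA = [-1.6579 -0.7500; -2.9342 -0.3750]
A−BK = [-2.4868 -1.1250; -6.5526 -2.2500]
AᵀP(A−BK) = [106.3816 28.1250; 28.1250 8.4375]
P' = Q + AᵀP(A−BK) = [119.3816 34.1250; 34.1250 17.4375]
tr(P') = 136.8191


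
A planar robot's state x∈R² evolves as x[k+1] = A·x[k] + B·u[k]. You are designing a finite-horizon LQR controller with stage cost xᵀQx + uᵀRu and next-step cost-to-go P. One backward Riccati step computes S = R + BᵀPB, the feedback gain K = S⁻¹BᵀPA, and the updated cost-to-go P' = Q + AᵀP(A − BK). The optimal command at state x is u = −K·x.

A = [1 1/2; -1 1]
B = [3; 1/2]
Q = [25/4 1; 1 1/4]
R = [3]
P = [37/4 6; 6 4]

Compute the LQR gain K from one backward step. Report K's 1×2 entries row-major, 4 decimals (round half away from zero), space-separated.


0.1021 0.3361

BᵀP = [30.7500 20.0000]
S = R + BᵀPB = [3] + [102.2500] = [105.2500]
BᵀPA = [10.7500 35.3750]
K = S⁻¹·BᵀPA = [0.1021 0.3361]
A−BK = [0.6936 -0.5083; -1.0511 0.8319]
AᵀP(A−BK) = [0.1520 0.0119; 0.0119 0.4228]
P' = Q + AᵀP(A−BK) = [6.4020 1.0119; 1.0119 0.6728]
tr(P') = 7.0748


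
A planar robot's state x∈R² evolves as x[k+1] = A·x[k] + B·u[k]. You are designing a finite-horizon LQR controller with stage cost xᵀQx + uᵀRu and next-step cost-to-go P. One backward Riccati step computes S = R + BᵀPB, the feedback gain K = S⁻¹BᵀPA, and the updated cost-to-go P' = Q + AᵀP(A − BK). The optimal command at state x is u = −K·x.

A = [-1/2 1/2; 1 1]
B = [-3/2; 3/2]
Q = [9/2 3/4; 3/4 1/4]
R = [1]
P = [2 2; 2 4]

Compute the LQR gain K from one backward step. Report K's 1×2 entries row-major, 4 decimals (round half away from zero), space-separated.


BᵀP = [0.0000 3.0000]
S = R + BᵀPB = [1] + [4.5000] = [5.5000]
BᵀPA = [3.0000 3.0000]
K = S⁻¹·BᵀPA = [0.5455 0.5455]
A−BK = [0.3182 1.3182; 0.1818 0.1818]
AᵀP(A−BK) = [0.8636 1.8636; 1.8636 4.8636]
P' = Q + AᵀP(A−BK) = [5.3636 2.6136; 2.6136 5.1136]
tr(P') = 10.4773

0.5455 0.5455


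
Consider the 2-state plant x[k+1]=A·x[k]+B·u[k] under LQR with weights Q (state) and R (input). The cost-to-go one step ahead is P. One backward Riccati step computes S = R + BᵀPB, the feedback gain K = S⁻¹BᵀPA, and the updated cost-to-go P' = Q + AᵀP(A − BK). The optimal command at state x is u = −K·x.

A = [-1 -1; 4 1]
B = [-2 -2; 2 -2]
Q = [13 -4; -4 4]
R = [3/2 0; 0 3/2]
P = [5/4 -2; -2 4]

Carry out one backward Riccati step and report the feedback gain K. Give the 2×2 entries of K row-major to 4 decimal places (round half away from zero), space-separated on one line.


BᵀP = [-6.5000 12.0000; 1.5000 -4.0000]
S = R + BᵀPB = [3/2 0; 0 3/2] + [37.0000 -11.0000; -11.0000 5.0000] = [38.5000 -11.0000; -11.0000 6.5000]
BᵀPA = [54.5000 18.5000; -17.5000 -5.5000]
K = S⁻¹·BᵀPA = [1.2515 0.4623; -0.5745 -0.0638]
A−BK = [0.3540 -0.2031; 0.3482 -0.0522]
AᵀP(A−BK) = [2.9927 0.9386; 0.9386 0.3467]
P' = Q + AᵀP(A−BK) = [15.9927 -3.0614; -3.0614 4.3467]
tr(P') = 20.3395

1.2515 0.4623 -0.5745 -0.0638


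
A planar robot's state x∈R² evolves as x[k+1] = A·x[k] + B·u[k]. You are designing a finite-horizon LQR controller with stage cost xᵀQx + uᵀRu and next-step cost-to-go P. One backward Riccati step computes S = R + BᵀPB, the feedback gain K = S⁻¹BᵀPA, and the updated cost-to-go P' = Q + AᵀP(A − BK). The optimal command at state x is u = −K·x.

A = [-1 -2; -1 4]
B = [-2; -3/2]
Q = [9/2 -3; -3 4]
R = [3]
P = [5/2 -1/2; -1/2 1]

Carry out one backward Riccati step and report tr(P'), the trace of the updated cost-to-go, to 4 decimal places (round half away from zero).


BᵀP = [-4.2500 -0.5000]
S = R + BᵀPB = [3] + [9.2500] = [12.2500]
BᵀPA = [4.7500 6.5000]
K = S⁻¹·BᵀPA = [0.3878 0.5306]
A−BK = [-0.2245 -0.9388; -0.4184 4.7959]
AᵀP(A−BK) = [0.6582 -0.5204; -0.5204 30.5510]
P' = Q + AᵀP(A−BK) = [5.1582 -3.5204; -3.5204 34.5510]
tr(P') = 39.7092

39.7092


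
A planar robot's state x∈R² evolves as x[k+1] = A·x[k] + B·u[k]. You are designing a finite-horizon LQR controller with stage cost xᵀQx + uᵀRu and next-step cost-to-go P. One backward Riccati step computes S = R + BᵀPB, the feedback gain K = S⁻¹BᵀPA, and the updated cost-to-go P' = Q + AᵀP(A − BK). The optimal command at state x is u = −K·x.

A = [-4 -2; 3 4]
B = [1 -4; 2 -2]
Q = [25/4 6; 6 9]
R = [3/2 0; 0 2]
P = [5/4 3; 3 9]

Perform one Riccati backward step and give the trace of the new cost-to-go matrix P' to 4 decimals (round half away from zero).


BᵀP = [7.2500 21.0000; -11.0000 -30.0000]
S = R + BᵀPB = [3/2 0; 0 2] + [49.2500 -71.0000; -71.0000 104.0000] = [50.7500 -71.0000; -71.0000 106.0000]
BᵀPA = [34.0000 69.5000; -46.0000 -98.0000]
K = S⁻¹·BᵀPA = [0.9985 1.2083; 0.2349 -0.1152]
A−BK = [-4.0591 -3.6691; 1.4727 1.3530]
AᵀP(A−BK) = [5.8538 5.6189; 5.6189 5.7341]
P' = Q + AᵀP(A−BK) = [12.1038 11.6189; 11.6189 14.7341]
tr(P') = 26.8379

26.8379


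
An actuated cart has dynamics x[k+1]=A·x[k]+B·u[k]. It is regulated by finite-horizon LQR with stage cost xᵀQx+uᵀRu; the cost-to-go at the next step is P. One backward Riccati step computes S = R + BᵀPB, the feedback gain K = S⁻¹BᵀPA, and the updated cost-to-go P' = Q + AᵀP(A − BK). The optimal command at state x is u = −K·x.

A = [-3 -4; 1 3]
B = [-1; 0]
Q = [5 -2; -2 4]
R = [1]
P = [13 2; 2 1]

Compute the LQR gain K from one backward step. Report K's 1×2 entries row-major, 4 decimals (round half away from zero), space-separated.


BᵀP = [-13.0000 -2.0000]
S = R + BᵀPB = [1] + [13.0000] = [14.0000]
BᵀPA = [37.0000 46.0000]
K = S⁻¹·BᵀPA = [2.6429 3.2857]
A−BK = [-0.3571 -0.7143; 1.0000 3.0000]
AᵀP(A−BK) = [8.2143 11.4286; 11.4286 17.8571]
P' = Q + AᵀP(A−BK) = [13.2143 9.4286; 9.4286 21.8571]
tr(P') = 35.0714

2.6429 3.2857


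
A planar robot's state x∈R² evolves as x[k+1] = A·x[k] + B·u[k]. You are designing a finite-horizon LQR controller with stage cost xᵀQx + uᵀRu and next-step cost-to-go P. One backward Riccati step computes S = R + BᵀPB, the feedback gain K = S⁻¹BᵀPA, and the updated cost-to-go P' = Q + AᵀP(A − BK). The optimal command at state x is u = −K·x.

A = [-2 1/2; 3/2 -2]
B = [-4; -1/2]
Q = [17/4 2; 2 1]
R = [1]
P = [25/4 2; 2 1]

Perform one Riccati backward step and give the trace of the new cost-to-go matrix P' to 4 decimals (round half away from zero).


BᵀP = [-26.0000 -8.5000]
S = R + BᵀPB = [1] + [108.2500] = [109.2500]
BᵀPA = [39.2500 4.0000]
K = S⁻¹·BᵀPA = [0.3593 0.0366]
A−BK = [-0.5629 0.6465; 1.6796 -1.9817]
AᵀP(A−BK) = [1.1487 -1.1871; -1.1871 1.4160]
P' = Q + AᵀP(A−BK) = [5.3987 0.8129; 0.8129 2.4160]
tr(P') = 7.8148

7.8148


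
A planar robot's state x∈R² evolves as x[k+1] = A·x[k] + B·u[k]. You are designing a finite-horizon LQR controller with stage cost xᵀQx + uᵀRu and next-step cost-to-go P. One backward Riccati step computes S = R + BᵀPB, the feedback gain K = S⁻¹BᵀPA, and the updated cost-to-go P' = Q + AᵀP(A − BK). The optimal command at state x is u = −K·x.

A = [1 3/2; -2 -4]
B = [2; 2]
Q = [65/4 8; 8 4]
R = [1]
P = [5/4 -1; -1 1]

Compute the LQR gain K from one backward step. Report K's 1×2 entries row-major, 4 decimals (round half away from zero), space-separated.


BᵀP = [0.5000 0.0000]
S = R + BᵀPB = [1] + [1.0000] = [2.0000]
BᵀPA = [0.5000 0.7500]
K = S⁻¹·BᵀPA = [0.2500 0.3750]
A−BK = [0.5000 0.7500; -2.5000 -4.7500]
AᵀP(A−BK) = [9.1250 16.6875; 16.6875 30.5313]
P' = Q + AᵀP(A−BK) = [25.3750 24.6875; 24.6875 34.5313]
tr(P') = 59.9063

0.2500 0.3750


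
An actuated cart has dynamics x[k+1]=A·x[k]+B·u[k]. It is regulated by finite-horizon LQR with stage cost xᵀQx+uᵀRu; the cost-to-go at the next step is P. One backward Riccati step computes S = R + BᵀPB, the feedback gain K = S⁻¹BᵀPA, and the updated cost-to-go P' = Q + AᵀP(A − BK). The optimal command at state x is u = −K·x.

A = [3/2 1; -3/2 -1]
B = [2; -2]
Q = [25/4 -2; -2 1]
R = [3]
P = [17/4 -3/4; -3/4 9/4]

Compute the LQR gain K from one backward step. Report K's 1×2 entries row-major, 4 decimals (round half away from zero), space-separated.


0.6857 0.4571

BᵀP = [10.0000 -6.0000]
S = R + BᵀPB = [3] + [32.0000] = [35.0000]
BᵀPA = [24.0000 16.0000]
K = S⁻¹·BᵀPA = [0.6857 0.4571]
A−BK = [0.1286 0.0857; -0.1286 -0.0857]
AᵀP(A−BK) = [1.5429 1.0286; 1.0286 0.6857]
P' = Q + AᵀP(A−BK) = [7.7929 -0.9714; -0.9714 1.6857]
tr(P') = 9.4786


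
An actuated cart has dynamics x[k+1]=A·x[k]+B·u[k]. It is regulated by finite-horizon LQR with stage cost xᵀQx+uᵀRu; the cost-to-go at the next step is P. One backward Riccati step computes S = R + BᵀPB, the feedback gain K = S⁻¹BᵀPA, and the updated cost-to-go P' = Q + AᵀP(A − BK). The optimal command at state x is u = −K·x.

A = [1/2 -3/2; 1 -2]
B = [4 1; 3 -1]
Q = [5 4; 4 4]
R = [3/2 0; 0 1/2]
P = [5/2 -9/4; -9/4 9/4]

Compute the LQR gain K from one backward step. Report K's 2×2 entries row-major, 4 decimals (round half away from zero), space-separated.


BᵀP = [3.2500 -2.2500; 4.7500 -4.5000]
S = R + BᵀPB = [3/2 0; 0 1/2] + [6.2500 5.5000; 5.5000 9.2500] = [7.7500 5.5000; 5.5000 9.7500]
BᵀPA = [-0.6250 -0.3750; -2.1250 1.8750]
K = S⁻¹·BᵀPA = [0.1234 -0.3083; -0.2876 0.3662]
A−BK = [0.2938 -0.6331; 0.3421 -0.7090]
AᵀP(A−BK) = [0.0910 -0.1645; -0.1645 0.3228]
P' = Q + AᵀP(A−BK) = [5.0910 3.8355; 3.8355 4.3228]
tr(P') = 9.4138

0.1234 -0.3083 -0.2876 0.3662


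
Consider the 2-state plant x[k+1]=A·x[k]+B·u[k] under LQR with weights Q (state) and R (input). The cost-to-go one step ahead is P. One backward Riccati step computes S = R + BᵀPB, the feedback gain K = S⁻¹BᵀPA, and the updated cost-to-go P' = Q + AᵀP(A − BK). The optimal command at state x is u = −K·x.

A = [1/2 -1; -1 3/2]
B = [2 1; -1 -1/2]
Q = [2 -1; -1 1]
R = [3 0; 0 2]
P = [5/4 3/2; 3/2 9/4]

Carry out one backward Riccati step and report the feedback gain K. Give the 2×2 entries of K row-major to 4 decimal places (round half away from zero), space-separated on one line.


-0.0530 0.0265 -0.0397 0.0199

BᵀP = [1.0000 0.7500; 0.5000 0.3750]
S = R + BᵀPB = [3 0; 0 2] + [1.2500 0.6250; 0.6250 0.3125] = [4.2500 0.6250; 0.6250 2.3125]
BᵀPA = [-0.2500 0.1250; -0.1250 0.0625]
K = S⁻¹·BᵀPA = [-0.0530 0.0265; -0.0397 0.0199]
A−BK = [0.6457 -1.0728; -1.0728 1.5364]
AᵀP(A−BK) = [1.0443 -1.3659; -1.3659 1.8079]
P' = Q + AᵀP(A−BK) = [3.0443 -2.3659; -2.3659 2.8079]
tr(P') = 5.8522


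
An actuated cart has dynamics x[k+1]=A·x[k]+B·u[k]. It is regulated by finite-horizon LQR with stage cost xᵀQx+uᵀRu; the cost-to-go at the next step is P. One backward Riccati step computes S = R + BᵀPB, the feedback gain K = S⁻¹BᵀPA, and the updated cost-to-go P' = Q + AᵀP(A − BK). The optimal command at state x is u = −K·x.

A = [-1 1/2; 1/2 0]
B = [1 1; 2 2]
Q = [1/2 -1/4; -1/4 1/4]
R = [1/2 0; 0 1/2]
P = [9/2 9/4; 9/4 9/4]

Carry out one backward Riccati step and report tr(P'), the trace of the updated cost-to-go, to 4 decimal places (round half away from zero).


BᵀP = [9.0000 6.7500; 9.0000 6.7500]
S = R + BᵀPB = [1/2 0; 0 1/2] + [22.5000 22.5000; 22.5000 22.5000] = [23.0000 22.5000; 22.5000 23.0000]
BᵀPA = [-5.6250 4.5000; -5.6250 4.5000]
K = S⁻¹·BᵀPA = [-0.1236 0.0989; -0.1236 0.0989]
A−BK = [-0.7527 0.3022; 0.9945 -0.3956]
AᵀP(A−BK) = [1.4217 -0.5749; -0.5749 0.2349]
P' = Q + AᵀP(A−BK) = [1.9217 -0.8249; -0.8249 0.4849]
tr(P') = 2.4066

2.4066


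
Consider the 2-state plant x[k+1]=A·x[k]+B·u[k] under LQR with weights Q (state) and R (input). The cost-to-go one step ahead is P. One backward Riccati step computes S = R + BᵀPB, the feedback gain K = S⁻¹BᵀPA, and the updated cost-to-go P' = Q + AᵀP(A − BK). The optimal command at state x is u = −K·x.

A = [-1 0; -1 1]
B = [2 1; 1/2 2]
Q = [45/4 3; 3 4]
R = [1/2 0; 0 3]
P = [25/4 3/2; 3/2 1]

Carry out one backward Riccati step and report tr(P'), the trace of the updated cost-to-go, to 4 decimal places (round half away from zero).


BᵀP = [13.2500 3.5000; 9.2500 3.5000]
S = R + BᵀPB = [1/2 0; 0 3] + [28.2500 20.2500; 20.2500 16.2500] = [28.7500 20.2500; 20.2500 19.2500]
BᵀPA = [-16.7500 3.5000; -12.7500 3.5000]
K = S⁻¹·BᵀPA = [-0.4481 -0.0244; -0.1909 0.2075]
A−BK = [0.0872 -0.1587; -0.3941 0.5972]
AᵀP(A−BK) = [0.3095 -0.2633; -0.2633 0.3592]
P' = Q + AᵀP(A−BK) = [11.5595 2.7367; 2.7367 4.3592]
tr(P') = 15.9187

15.9187


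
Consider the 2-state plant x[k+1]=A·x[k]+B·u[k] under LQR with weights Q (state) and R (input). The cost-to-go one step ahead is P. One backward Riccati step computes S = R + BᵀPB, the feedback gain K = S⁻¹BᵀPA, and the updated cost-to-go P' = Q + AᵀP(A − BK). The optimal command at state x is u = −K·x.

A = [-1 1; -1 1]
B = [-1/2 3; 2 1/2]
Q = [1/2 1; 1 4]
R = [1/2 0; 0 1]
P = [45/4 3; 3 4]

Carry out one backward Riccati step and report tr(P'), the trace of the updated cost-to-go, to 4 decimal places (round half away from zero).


4.9720

BᵀP = [0.3750 6.5000; 35.2500 11.0000]
S = R + BᵀPB = [1/2 0; 0 1] + [12.8125 4.3750; 4.3750 111.2500] = [13.3125 4.3750; 4.3750 112.2500]
BᵀPA = [-6.8750 6.8750; -46.2500 46.2500]
K = S⁻¹·BᵀPA = [-0.3860 0.3860; -0.3970 0.3970]
A−BK = [-0.0020 0.0020; -0.0296 0.0296]
AᵀP(A−BK) = [0.2360 -0.2360; -0.2360 0.2360]
P' = Q + AᵀP(A−BK) = [0.7360 0.7640; 0.7640 4.2360]
tr(P') = 4.9720


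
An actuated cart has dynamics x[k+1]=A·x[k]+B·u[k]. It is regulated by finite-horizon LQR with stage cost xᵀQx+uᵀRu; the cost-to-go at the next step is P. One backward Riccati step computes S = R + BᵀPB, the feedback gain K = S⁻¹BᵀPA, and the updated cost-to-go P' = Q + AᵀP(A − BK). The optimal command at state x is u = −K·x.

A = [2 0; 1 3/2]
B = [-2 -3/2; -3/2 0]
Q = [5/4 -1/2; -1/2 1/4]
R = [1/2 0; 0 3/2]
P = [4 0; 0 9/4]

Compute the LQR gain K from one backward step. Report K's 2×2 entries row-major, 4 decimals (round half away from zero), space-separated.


BᵀP = [-8.0000 -3.3750; -6.0000 0.0000]
S = R + BᵀPB = [1/2 0; 0 3/2] + [21.0625 12.0000; 12.0000 9.0000] = [21.5625 12.0000; 12.0000 10.5000]
BᵀPA = [-19.3750 -5.0625; -12.0000 0.0000]
K = S⁻¹·BᵀPA = [-0.7213 -0.6451; -0.3185 0.7372]
A−BK = [0.0796 -0.1843; -0.0819 0.5324]
AᵀP(A−BK) = [0.4528 -0.2765; -0.2765 1.7969]
P' = Q + AᵀP(A−BK) = [1.7028 -0.7765; -0.7765 2.0469]
tr(P') = 3.7497

-0.7213 -0.6451 -0.3185 0.7372


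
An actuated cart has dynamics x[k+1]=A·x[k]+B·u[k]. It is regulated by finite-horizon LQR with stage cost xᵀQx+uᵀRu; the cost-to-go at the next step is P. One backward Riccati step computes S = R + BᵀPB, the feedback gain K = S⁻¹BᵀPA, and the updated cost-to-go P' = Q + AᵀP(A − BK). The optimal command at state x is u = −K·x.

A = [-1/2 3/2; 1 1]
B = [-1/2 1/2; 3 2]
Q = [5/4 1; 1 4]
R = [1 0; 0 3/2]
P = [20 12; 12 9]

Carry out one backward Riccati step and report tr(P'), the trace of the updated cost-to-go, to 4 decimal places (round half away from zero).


BᵀP = [26.0000 21.0000; 34.0000 24.0000]
S = R + BᵀPB = [1 0; 0 3/2] + [50.0000 55.0000; 55.0000 65.0000] = [51.0000 55.0000; 55.0000 66.5000]
BᵀPA = [8.0000 60.0000; 7.0000 75.0000]
K = S⁻¹·BᵀPA = [0.4011 -0.3683; -0.2265 1.4325]
A−BK = [-0.1862 0.5996; 0.2497 -0.7599]
AᵀP(A−BK) = [0.3765 -1.0805; -1.0805 4.6658]
P' = Q + AᵀP(A−BK) = [1.6265 -0.0805; -0.0805 8.6658]
tr(P') = 10.2923

10.2923


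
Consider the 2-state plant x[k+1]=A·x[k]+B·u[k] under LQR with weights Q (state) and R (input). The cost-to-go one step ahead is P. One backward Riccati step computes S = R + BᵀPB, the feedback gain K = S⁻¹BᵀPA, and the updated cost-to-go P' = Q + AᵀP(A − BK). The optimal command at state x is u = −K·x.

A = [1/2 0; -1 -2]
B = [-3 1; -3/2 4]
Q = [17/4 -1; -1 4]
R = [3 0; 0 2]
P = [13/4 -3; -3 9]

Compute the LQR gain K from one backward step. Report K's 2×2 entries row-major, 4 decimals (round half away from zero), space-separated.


-0.2390 -0.1535 -0.3428 -0.5554

BᵀP = [-5.2500 -4.5000; -8.7500 33.0000]
S = R + BᵀPB = [3 0; 0 2] + [22.5000 -23.2500; -23.2500 123.2500] = [25.5000 -23.2500; -23.2500 125.2500]
BᵀPA = [1.8750 9.0000; -37.3750 -66.0000]
K = S⁻¹·BᵀPA = [-0.2390 -0.1535; -0.3428 -0.5554]
A−BK = [0.1258 0.0950; 0.0126 -0.0085]
AᵀP(A−BK) = [0.4497 0.5283; 0.5283 0.7225]
P' = Q + AᵀP(A−BK) = [4.6997 -0.4717; -0.4717 4.7225]
tr(P') = 9.4222


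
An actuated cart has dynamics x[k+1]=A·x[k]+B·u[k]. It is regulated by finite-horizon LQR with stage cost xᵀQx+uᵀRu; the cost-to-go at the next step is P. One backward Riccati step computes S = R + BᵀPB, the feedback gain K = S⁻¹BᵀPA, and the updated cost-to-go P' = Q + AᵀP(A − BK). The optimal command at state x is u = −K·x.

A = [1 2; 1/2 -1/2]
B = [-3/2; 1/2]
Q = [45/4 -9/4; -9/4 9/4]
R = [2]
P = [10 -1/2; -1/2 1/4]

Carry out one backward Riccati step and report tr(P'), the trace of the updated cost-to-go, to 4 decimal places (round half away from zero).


17.6444

BᵀP = [-15.2500 0.8750]
S = R + BᵀPB = [2] + [23.3125] = [25.3125]
BᵀPA = [-14.8125 -30.9375]
K = S⁻¹·BᵀPA = [-0.5852 -1.2222]
A−BK = [0.1222 0.1667; 0.7926 0.1111]
AᵀP(A−BK) = [0.8944 1.5833; 1.5833 3.2500]
P' = Q + AᵀP(A−BK) = [12.1444 -0.6667; -0.6667 5.5000]
tr(P') = 17.6444


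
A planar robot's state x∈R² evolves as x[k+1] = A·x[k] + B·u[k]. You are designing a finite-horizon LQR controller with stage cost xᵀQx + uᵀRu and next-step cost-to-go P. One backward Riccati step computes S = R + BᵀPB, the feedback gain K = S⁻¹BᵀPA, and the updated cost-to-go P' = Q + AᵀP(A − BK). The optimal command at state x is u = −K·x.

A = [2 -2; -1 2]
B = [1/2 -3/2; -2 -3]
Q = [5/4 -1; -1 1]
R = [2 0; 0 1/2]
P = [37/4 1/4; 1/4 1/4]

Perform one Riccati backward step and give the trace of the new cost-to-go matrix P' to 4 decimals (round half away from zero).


BᵀP = [4.1250 -0.3750; -14.6250 -1.1250]
S = R + BᵀPB = [2 0; 0 1/2] + [2.8125 -5.0625; -5.0625 25.3125] = [4.8125 -5.0625; -5.0625 25.8125]
BᵀPA = [8.6250 -9.0000; -28.1250 27.0000]
K = S⁻¹·BᵀPA = [0.8139 -0.9699; -0.9300 0.8558]
A−BK = [0.1981 -0.2314; -2.1620 2.6276]
AᵀP(A−BK) = [3.0748 -3.5658; -3.5658 4.1648]
P' = Q + AᵀP(A−BK) = [4.3248 -4.5658; -4.5658 5.1648]
tr(P') = 9.4896

9.4896


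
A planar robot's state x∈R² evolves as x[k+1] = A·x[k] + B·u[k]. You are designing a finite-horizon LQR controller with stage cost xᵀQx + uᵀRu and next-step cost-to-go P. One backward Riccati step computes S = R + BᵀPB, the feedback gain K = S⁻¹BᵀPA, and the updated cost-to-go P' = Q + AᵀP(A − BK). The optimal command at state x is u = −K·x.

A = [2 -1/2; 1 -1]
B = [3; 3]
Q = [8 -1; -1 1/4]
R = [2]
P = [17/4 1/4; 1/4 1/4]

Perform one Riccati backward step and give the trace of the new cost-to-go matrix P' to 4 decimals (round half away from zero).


9.3324

BᵀP = [13.5000 1.5000]
S = R + BᵀPB = [2] + [45.0000] = [47.0000]
BᵀPA = [28.5000 -8.2500]
K = S⁻¹·BᵀPA = [0.6064 -0.1755]
A−BK = [0.1809 0.0266; -0.8191 -0.4734]
AᵀP(A−BK) = [0.9681 -0.1223; -0.1223 0.1144]
P' = Q + AᵀP(A−BK) = [8.9681 -1.1223; -1.1223 0.3644]
tr(P') = 9.3324


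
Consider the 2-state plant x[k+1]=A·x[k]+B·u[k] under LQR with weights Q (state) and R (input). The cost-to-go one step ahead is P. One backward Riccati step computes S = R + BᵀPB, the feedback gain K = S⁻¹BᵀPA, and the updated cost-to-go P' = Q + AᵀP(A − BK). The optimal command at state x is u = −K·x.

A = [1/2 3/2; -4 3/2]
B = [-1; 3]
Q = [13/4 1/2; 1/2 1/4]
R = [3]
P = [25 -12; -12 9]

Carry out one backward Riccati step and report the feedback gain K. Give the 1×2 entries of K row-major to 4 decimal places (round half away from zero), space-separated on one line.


BᵀP = [-61.0000 39.0000]
S = R + BᵀPB = [3] + [178.0000] = [181.0000]
BᵀPA = [-186.5000 -33.0000]
K = S⁻¹·BᵀPA = [-1.0304 -0.1823]
A−BK = [-0.5304 1.3177; -0.9088 2.0470]
AᵀP(A−BK) = [6.0829 -6.2528; -6.2528 16.4834]
P' = Q + AᵀP(A−BK) = [9.3329 -5.7528; -5.7528 16.7334]
tr(P') = 26.0663

-1.0304 -0.1823


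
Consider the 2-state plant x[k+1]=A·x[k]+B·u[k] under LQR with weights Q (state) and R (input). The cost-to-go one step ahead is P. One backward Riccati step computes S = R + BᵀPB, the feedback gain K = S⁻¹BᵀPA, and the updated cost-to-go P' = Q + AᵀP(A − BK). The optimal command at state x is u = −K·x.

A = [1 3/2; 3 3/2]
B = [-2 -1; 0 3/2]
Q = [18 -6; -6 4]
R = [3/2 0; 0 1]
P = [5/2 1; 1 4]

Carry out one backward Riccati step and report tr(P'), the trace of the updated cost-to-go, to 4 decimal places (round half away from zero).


BᵀP = [-5.0000 -2.0000; -1.0000 5.0000]
S = R + BᵀPB = [3/2 0; 0 1] + [10.0000 2.0000; 2.0000 8.5000] = [11.5000 2.0000; 2.0000 9.5000]
BᵀPA = [-11.0000 -10.5000; 14.0000 6.0000]
K = S⁻¹·BᵀPA = [-1.2589 -1.0618; 1.7387 0.8551]
A−BK = [0.2209 0.2316; 0.3919 0.2173]
AᵀP(A−BK) = [6.3100 4.0992; 4.0992 2.8459]
P' = Q + AᵀP(A−BK) = [24.3100 -1.9008; -1.9008 6.8459]
tr(P') = 31.1559

31.1559


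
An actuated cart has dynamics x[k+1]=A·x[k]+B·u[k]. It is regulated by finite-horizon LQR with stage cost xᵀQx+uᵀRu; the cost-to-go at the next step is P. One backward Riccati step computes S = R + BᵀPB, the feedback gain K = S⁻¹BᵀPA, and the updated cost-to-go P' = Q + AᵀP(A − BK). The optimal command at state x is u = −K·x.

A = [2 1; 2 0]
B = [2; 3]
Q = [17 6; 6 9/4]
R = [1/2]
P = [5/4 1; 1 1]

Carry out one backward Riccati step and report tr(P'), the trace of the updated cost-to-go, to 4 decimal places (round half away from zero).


19.7170

BᵀP = [5.5000 5.0000]
S = R + BᵀPB = [1/2] + [26.0000] = [26.5000]
BᵀPA = [21.0000 5.5000]
K = S⁻¹·BᵀPA = [0.7925 0.2075]
A−BK = [0.4151 0.5849; -0.3774 -0.6226]
AᵀP(A−BK) = [0.3585 0.1415; 0.1415 0.1085]
P' = Q + AᵀP(A−BK) = [17.3585 6.1415; 6.1415 2.3585]
tr(P') = 19.7170


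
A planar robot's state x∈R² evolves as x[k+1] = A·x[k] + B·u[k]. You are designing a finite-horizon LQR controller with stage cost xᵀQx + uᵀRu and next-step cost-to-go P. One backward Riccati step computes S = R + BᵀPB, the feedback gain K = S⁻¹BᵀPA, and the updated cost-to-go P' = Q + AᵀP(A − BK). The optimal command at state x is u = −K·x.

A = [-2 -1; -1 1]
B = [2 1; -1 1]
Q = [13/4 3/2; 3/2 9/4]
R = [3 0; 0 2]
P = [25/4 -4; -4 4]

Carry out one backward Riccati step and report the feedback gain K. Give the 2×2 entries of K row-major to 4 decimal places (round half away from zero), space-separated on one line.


BᵀP = [16.5000 -12.0000; 2.2500 0.0000]
S = R + BᵀPB = [3 0; 0 2] + [45.0000 4.5000; 4.5000 2.2500] = [48.0000 4.5000; 4.5000 4.2500]
BᵀPA = [-21.0000 -28.5000; -4.5000 -2.2500]
K = S⁻¹·BᵀPA = [-0.3755 -0.6041; -0.6612 0.1102]
A−BK = [-0.5878 0.0980; -0.7143 0.2857]
AᵀP(A−BK) = [2.1388 0.3102; 0.3102 1.2816]
P' = Q + AᵀP(A−BK) = [5.3888 1.8102; 1.8102 3.5316]
tr(P') = 8.9204

-0.3755 -0.6041 -0.6612 0.1102


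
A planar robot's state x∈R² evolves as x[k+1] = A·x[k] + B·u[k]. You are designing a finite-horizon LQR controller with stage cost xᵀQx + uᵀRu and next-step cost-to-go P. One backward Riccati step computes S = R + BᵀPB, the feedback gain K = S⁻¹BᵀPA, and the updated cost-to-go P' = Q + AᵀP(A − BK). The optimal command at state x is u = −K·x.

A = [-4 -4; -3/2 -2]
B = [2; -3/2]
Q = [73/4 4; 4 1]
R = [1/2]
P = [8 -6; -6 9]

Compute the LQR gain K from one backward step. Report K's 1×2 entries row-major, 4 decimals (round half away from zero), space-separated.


-0.6958 -0.5521

BᵀP = [25.0000 -25.5000]
S = R + BᵀPB = [1/2] + [88.2500] = [88.7500]
BᵀPA = [-61.7500 -49.0000]
K = S⁻¹·BᵀPA = [-0.6958 -0.5521]
A−BK = [-2.6085 -2.8958; -2.5437 -2.8282]
AᵀP(A−BK) = [33.2859 36.9070; 36.9070 40.9465]
P' = Q + AᵀP(A−BK) = [51.5359 40.9070; 40.9070 41.9465]
tr(P') = 93.4824
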